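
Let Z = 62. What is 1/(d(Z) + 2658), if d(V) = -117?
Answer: 1/2541 ≈ 0.00039355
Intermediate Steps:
1/(d(Z) + 2658) = 1/(-117 + 2658) = 1/2541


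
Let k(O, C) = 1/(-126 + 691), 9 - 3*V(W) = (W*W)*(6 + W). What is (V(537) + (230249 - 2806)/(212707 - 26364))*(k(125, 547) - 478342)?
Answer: 525723210169487484099/21056759 ≈ 2.4967e+13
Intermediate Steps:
V(W) = 3 - W**2*(6 + W)/3 (V(W) = 3 - W*W*(6 + W)/3 = 3 - W**2*(6 + W)/3)
k(O, C) = 1/565
(V(537) + (230249 - 2806)/(212707 - 26364))*(k(125, 547) - 478342) = ((3 - 2*537**2 - 1/3*537**3) + (230249 - 2806)/(212707 - 26364))*(1/565 - 478342) = ((3 - 2*288369 - 1/3*154854153) + 227443/186343)*(-270263229/565) = ((3 - 576738 - 51618051) + 227443*(1/186343))*(-270263229/565) = (-52194786 + 227443/186343)*(-270263229/565) = -9726132780155/186343*(-270263229/565) = 525723210169487484099/21056759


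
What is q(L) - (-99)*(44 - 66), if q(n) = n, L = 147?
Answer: -2031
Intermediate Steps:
q(L) - (-99)*(44 - 66) = 147 - (-99)*(44 - 66) = 147 - (-99)*(-22) = 147 - 1*2178 = 147 - 2178 = -2031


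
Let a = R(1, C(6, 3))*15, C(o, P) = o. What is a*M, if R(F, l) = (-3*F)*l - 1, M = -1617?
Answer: 460845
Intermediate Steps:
R(F, l) = -1 - 3*F*l (R(F, l) = -3*F*l - 1 = -1 - 3*F*l)
a = -285 (a = (-1 - 3*1*6)*15 = (-1 - 18)*15 = -19*15 = -285)
a*M = -285*(-1617) = 460845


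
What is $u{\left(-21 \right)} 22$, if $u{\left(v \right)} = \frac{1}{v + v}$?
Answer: $- \frac{11}{21} \approx -0.52381$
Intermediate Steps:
$u{\left(v \right)} = \frac{1}{2 v}$
$u{\left(-21 \right)} 22 = \frac{1}{2 \left(-21\right)} 22 = \frac{1}{2} \left(- \frac{1}{21}\right) 22 = \left(- \frac{1}{42}\right) 22 = - \frac{11}{21}$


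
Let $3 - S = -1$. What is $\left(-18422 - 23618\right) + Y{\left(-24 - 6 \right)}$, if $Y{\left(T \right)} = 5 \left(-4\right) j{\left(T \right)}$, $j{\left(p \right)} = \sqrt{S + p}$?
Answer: $-42040 - 20 i \sqrt{26} \approx -42040.0 - 101.98 i$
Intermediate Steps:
$S = 4$ ($S = 3 - -1 = 3 + 1 = 4$)
$j{\left(p \right)} = \sqrt{4 + p}$
$Y{\left(T \right)} = - 20 \sqrt{4 + T}$ ($Y{\left(T \right)} = 5 \left(-4\right) \sqrt{4 + T} = - 20 \sqrt{4 + T}$)
$\left(-18422 - 23618\right) + Y{\left(-24 - 6 \right)} = \left(-18422 - 23618\right) - 20 \sqrt{4 - 30} = -42040 - 20 \sqrt{4 - 30} = -42040 - 20 \sqrt{-26} = -42040 - 20 i \sqrt{26}$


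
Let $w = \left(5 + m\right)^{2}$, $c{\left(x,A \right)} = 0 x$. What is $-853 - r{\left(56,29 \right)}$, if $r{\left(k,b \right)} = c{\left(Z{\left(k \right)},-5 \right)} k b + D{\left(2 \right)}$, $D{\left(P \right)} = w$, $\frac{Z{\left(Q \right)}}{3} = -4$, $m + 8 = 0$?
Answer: $-862$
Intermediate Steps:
$m = -8$ ($m = -8 + 0 = -8$)
$Z{\left(Q \right)} = -12$ ($Z{\left(Q \right)} = 3 \left(-4\right) = -12$)
$c{\left(x,A \right)} = 0$
$w = 9$ ($w = \left(5 - 8\right)^{2} = \left(-3\right)^{2} = 9$)
$D{\left(P \right)} = 9$
$r{\left(k,b \right)} = 9$ ($r{\left(k,b \right)} = 0 k b + 9 = 0 b + 9 = 0 + 9 = 9$)
$-853 - r{\left(56,29 \right)} = -853 - 9 = -862$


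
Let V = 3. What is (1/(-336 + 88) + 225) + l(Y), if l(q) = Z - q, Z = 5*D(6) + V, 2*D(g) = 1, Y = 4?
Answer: 56171/248 ≈ 226.50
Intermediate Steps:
D(g) = ½ (D(g) = (½)*1 = ½)
Z = 11/2 (Z = 5*(½) + 3 = 5/2 + 3 = 11/2 ≈ 5.5000)
l(q) = 11/2 - q
(1/(-336 + 88) + 225) + l(Y) = (1/(-336 + 88) + 225) + (11/2 - 1*4) = (1/(-248) + 225) + (11/2 - 4) = (-1/248 + 225) + 3/2 = 55799/248 + 3/2 = 56171/248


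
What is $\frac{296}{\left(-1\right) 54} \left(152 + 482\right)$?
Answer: $- \frac{93832}{27} \approx -3475.3$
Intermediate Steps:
$\frac{296}{\left(-1\right) 54} \left(152 + 482\right) = \frac{296}{-54} \cdot 634 = 296 \left(- \frac{1}{54}\right) 634 = \left(- \frac{148}{27}\right) 634 = - \frac{93832}{27}$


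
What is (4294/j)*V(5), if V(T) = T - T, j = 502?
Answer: 0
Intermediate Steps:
V(T) = 0
(4294/j)*V(5) = (4294/502)*0 = (4294*(1/502))*0 = (2147/251)*0 = 0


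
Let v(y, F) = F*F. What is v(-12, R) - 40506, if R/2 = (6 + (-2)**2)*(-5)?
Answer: -30506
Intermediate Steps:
R = -100 (R = 2*((6 + (-2)**2)*(-5)) = 2*((6 + 4)*(-5)) = 2*(10*(-5)) = 2*(-50) = -100)
v(y, F) = F**2
v(-12, R) - 40506 = (-100)**2 - 40506 = 10000 - 40506 = -30506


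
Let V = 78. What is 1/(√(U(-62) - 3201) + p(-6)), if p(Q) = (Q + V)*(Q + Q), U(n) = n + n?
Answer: -864/749821 - 5*I*√133/749821 ≈ -0.0011523 - 7.6902e-5*I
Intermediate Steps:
U(n) = 2*n
p(Q) = 2*Q*(78 + Q) (p(Q) = (Q + 78)*(Q + Q) = (78 + Q)*(2*Q) = 2*Q*(78 + Q))
1/(√(U(-62) - 3201) + p(-6)) = 1/(√(2*(-62) - 3201) + 2*(-6)*(78 - 6)) = 1/(√(-124 - 3201) + 2*(-6)*72) = 1/(√(-3325) - 864) = 1/(5*I*√133 - 864) = 1/(-864 + 5*I*√133)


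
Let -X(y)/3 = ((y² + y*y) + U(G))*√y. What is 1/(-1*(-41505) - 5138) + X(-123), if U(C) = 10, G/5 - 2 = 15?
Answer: 1/36367 - 90804*I*√123 ≈ 2.7497e-5 - 1.0071e+6*I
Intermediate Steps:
G = 85 (G = 10 + 5*15 = 10 + 75 = 85)
X(y) = -3*√y*(10 + 2*y²) (X(y) = -3*((y² + y*y) + 10)*√y = -3*((y² + y²) + 10)*√y = -3*(2*y² + 10)*√y = -3*(10 + 2*y²)*√y = -3*√y*(10 + 2*y²))
1/(-1*(-41505) - 5138) + X(-123) = 1/(-1*(-41505) - 5138) + 6*√(-123)*(-5 - 1*(-123)²) = 1/(41505 - 5138) + 6*(I*√123)*(-5 - 1*15129) = 1/36367 + 6*(I*√123)*(-5 - 15129) = 1/36367 + 6*(I*√123)*(-15134) = 1/36367 - 90804*I*√123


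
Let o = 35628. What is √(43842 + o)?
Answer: 3*√8830 ≈ 281.90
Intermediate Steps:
√(43842 + o) = √(43842 + 35628) = √79470 = 3*√8830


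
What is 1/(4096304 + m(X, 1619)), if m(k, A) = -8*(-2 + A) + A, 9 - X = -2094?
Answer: 1/4084987 ≈ 2.4480e-7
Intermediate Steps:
X = 2103 (X = 9 - 1*(-2094) = 9 + 2094 = 2103)
m(k, A) = 16 - 7*A (m(k, A) = (16 - 8*A) + A = 16 - 7*A)
1/(4096304 + m(X, 1619)) = 1/(4096304 + (16 - 7*1619)) = 1/(4096304 + (16 - 11333)) = 1/(4096304 - 11317) = 1/4084987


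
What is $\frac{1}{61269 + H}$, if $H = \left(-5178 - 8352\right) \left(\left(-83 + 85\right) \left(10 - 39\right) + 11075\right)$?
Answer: $- \frac{1}{148998741} \approx -6.7115 \cdot 10^{-9}$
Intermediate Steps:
$H = -149060010$ ($H = - 13530 \left(2 \left(-29\right) + 11075\right) = - 13530 \left(-58 + 11075\right) = \left(-13530\right) 11017 = -149060010$)
$\frac{1}{61269 + H} = \frac{1}{61269 - 149060010} = \frac{1}{-148998741} = - \frac{1}{148998741}$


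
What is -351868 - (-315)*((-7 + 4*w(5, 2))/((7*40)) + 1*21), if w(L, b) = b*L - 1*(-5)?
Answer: -2761547/8 ≈ -3.4519e+5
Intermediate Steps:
w(L, b) = 5 + L*b (w(L, b) = L*b + 5 = 5 + L*b)
-351868 - (-315)*((-7 + 4*w(5, 2))/((7*40)) + 1*21) = -351868 - (-315)*((-7 + 4*(5 + 5*2))/((7*40)) + 1*21) = -351868 - (-315)*((-7 + 4*(5 + 10))/280 + 21) = -351868 - (-315)*((-7 + 4*15)*(1/280) + 21) = -351868 - (-315)*((-7 + 60)*(1/280) + 21) = -351868 - (-315)*(53*(1/280) + 21) = -351868 - (-315)*(53/280 + 21) = -351868 - (-315)*5933/280 = -351868 - 1*(-53397/8) = -351868 + 53397/8 = -2761547/8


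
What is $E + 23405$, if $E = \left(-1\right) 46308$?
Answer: $-22903$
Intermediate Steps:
$E = -46308$
$E + 23405 = -46308 + 23405 = -22903$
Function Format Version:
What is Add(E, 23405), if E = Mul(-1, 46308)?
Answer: -22903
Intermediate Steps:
E = -46308
Add(E, 23405) = Add(-46308, 23405) = -22903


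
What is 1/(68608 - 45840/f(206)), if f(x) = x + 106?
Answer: 13/889994 ≈ 1.4607e-5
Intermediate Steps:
f(x) = 106 + x
1/(68608 - 45840/f(206)) = 1/(68608 - 45840/(106 + 206)) = 1/(68608 - 45840/312) = 1/(68608 - 45840*1/312) = 1/(68608 - 1910/13) = 1/(889994/13) = 13/889994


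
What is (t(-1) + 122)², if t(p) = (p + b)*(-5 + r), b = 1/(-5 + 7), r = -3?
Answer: 15876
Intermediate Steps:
b = ½ (b = 1/2 = ½ ≈ 0.50000)
t(p) = -4 - 8*p (t(p) = (p + ½)*(-5 - 3) = (½ + p)*(-8) = -4 - 8*p)
(t(-1) + 122)² = ((-4 - 8*(-1)) + 122)² = ((-4 + 8) + 122)² = (4 + 122)² = 126² = 15876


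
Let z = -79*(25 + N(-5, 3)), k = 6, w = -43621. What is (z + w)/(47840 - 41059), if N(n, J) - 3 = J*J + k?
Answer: -47018/6781 ≈ -6.9338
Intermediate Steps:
N(n, J) = 9 + J² (N(n, J) = 3 + (J*J + 6) = 3 + (J² + 6) = 3 + (6 + J²) = 9 + J²)
z = -3397 (z = -79*(25 + (9 + 3²)) = -79*(25 + (9 + 9)) = -79*(25 + 18) = -79*43 = -3397)
(z + w)/(47840 - 41059) = (-3397 - 43621)/(47840 - 41059) = -47018/6781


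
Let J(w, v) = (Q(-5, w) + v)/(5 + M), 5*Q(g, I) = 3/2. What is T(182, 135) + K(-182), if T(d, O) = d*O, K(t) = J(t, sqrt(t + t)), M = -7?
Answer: 491397/20 - I*sqrt(91) ≈ 24570.0 - 9.5394*I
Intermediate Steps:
Q(g, I) = 3/10 (Q(g, I) = (3/2)/5 = (3*(1/2))/5 = (1/5)*(3/2) = 3/10)
J(w, v) = -3/20 - v/2 (J(w, v) = (3/10 + v)/(5 - 7) = (3/10 + v)/(-2) = (3/10 + v)*(-1/2) = -3/20 - v/2)
K(t) = -3/20 - sqrt(2)*sqrt(t)/2 (K(t) = -3/20 - sqrt(t + t)/2 = -3/20 - sqrt(2)*sqrt(t)/2)
T(d, O) = O*d
T(182, 135) + K(-182) = 135*182 + (-3/20 - sqrt(2)*sqrt(-182)/2) = 24570 + (-3/20 - sqrt(2)*I*sqrt(182)/2) = 24570 + (-3/20 - I*sqrt(91)) = 491397/20 - I*sqrt(91)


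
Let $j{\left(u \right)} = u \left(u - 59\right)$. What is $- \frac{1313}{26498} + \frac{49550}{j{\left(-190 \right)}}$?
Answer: $\frac{125085787}{125362038} \approx 0.9978$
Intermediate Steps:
$j{\left(u \right)} = u \left(-59 + u\right)$
$- \frac{1313}{26498} + \frac{49550}{j{\left(-190 \right)}} = - \frac{1313}{26498} + \frac{49550}{\left(-190\right) \left(-59 - 190\right)} = \left(-1313\right) \frac{1}{26498} + \frac{49550}{\left(-190\right) \left(-249\right)} = - \frac{1313}{26498} + \frac{49550}{47310} = - \frac{1313}{26498} + 49550 \cdot \frac{1}{47310} = - \frac{1313}{26498} + \frac{4955}{4731} = \frac{125085787}{125362038}$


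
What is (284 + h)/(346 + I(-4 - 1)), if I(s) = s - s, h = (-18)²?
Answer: 304/173 ≈ 1.7572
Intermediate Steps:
h = 324
I(s) = 0
(284 + h)/(346 + I(-4 - 1)) = (284 + 324)/(346 + 0) = 608/346 = 608*(1/346) = 304/173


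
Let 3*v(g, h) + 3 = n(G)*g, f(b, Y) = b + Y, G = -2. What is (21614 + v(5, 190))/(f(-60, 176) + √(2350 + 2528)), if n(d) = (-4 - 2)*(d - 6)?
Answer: 1258194/4289 - 65079*√542/8578 ≈ 116.73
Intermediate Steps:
n(d) = 36 - 6*d (n(d) = -6*(-6 + d) = 36 - 6*d)
f(b, Y) = Y + b
v(g, h) = -1 + 16*g (v(g, h) = -1 + ((36 - 6*(-2))*g)/3 = -1 + ((36 + 12)*g)/3 = -1 + (48*g)/3 = -1 + 16*g)
(21614 + v(5, 190))/(f(-60, 176) + √(2350 + 2528)) = (21614 + (-1 + 16*5))/((176 - 60) + √(2350 + 2528)) = (21614 + (-1 + 80))/(116 + √4878) = (21614 + 79)/(116 + 3*√542) = 21693/(116 + 3*√542)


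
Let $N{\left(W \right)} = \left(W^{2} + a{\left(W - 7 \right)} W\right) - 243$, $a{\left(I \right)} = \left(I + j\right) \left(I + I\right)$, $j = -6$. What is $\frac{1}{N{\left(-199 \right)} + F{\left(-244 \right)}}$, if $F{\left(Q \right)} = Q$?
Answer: $- \frac{1}{17342342} \approx -5.7662 \cdot 10^{-8}$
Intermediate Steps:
$a{\left(I \right)} = 2 I \left(-6 + I\right)$ ($a{\left(I \right)} = \left(I - 6\right) \left(I + I\right) = \left(-6 + I\right) 2 I = 2 I \left(-6 + I\right)$)
$N{\left(W \right)} = -243 + W^{2} + 2 W \left(-13 + W\right) \left(-7 + W\right)$ ($N{\left(W \right)} = \left(W^{2} + 2 \left(W - 7\right) \left(-6 + \left(W - 7\right)\right) W\right) - 243 = \left(W^{2} + 2 \left(-7 + W\right) \left(-6 + \left(-7 + W\right)\right) W\right) - 243 = \left(W^{2} + 2 \left(-7 + W\right) \left(-13 + W\right) W\right) - 243 = \left(W^{2} + 2 \left(-13 + W\right) \left(-7 + W\right) W\right) - 243 = \left(W^{2} + 2 W \left(-13 + W\right) \left(-7 + W\right)\right) - 243 = -243 + W^{2} + 2 W \left(-13 + W\right) \left(-7 + W\right)$)
$\frac{1}{N{\left(-199 \right)} + F{\left(-244 \right)}} = \frac{1}{\left(-243 + \left(-199\right)^{2} + 2 \left(-199\right) \left(-13 - 199\right) \left(-7 - 199\right)\right) - 244} = \frac{1}{\left(-243 + 39601 + 2 \left(-199\right) \left(-212\right) \left(-206\right)\right) - 244} = \frac{1}{\left(-243 + 39601 - 17381456\right) - 244} = \frac{1}{-17342098 - 244} = \frac{1}{-17342342} = - \frac{1}{17342342}$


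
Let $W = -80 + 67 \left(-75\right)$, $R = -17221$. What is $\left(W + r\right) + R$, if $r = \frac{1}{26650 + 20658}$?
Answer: $- \frac{1056198407}{47308} \approx -22326.0$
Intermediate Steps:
$W = -5105$ ($W = -80 - 5025 = -5105$)
$r = \frac{1}{47308} \approx 2.1138 \cdot 10^{-5}$
$\left(W + r\right) + R = \left(-5105 + \frac{1}{47308}\right) - 17221 = - \frac{241507339}{47308} - 17221 = - \frac{1056198407}{47308}$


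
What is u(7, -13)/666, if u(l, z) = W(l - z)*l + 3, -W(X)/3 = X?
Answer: -139/222 ≈ -0.62613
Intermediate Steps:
W(X) = -3*X
u(l, z) = 3 + l*(-3*l + 3*z) (u(l, z) = (-3*(l - z))*l + 3 = (-3*l + 3*z)*l + 3 = l*(-3*l + 3*z) + 3 = 3 + l*(-3*l + 3*z))
u(7, -13)/666 = (3 + 3*7*(-13 - 1*7))/666 = (3 + 3*7*(-13 - 7))*(1/666) = (3 + 3*7*(-20))*(1/666) = (3 - 420)*(1/666) = -417*1/666 = -139/222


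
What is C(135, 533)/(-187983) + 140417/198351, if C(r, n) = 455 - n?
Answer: 2934608921/4142957337 ≈ 0.70834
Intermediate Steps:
C(135, 533)/(-187983) + 140417/198351 = (455 - 1*533)/(-187983) + 140417/198351 = (455 - 533)*(-1/187983) + 140417*(1/198351) = -78*(-1/187983) + 140417/198351 = 26/62661 + 140417/198351 = 2934608921/4142957337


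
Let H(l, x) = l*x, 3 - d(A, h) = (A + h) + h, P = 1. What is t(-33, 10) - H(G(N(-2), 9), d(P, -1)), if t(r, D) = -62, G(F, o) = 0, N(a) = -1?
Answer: -62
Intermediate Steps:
d(A, h) = 3 - A - 2*h (d(A, h) = 3 - ((A + h) + h) = 3 - (A + 2*h) = 3 + (-A - 2*h) = 3 - A - 2*h)
t(-33, 10) - H(G(N(-2), 9), d(P, -1)) = -62 - 0*(3 - 1*1 - 2*(-1)) = -62 - 0*(3 - 1 + 2) = -62 - 0*4 = -62 - 1*0 = -62 + 0 = -62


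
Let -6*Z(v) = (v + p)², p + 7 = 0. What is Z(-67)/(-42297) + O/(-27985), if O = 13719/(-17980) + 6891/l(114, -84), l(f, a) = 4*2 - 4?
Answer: -1275516668033/31923891268650 ≈ -0.039955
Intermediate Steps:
p = -7 (p = -7 + 0 = -7)
l(f, a) = 4 (l(f, a) = 8 - 4 = 4)
O = 15480663/8990 (O = 13719/(-17980) + 6891/4 = 13719*(-1/17980) + 6891*(¼) = -13719/17980 + 6891/4 = 15480663/8990 ≈ 1722.0)
Z(v) = -(-7 + v)²/6 (Z(v) = -(v - 7)²/6 = -(-7 + v)²/6)
Z(-67)/(-42297) + O/(-27985) = -(-7 - 67)²/6/(-42297) + (15480663/8990)/(-27985) = -⅙*(-74)²*(-1/42297) + (15480663/8990)*(-1/27985) = -⅙*5476*(-1/42297) - 15480663/251585150 = -2738/3*(-1/42297) - 15480663/251585150 = 2738/126891 - 15480663/251585150 = -1275516668033/31923891268650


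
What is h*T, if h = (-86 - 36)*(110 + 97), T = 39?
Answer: -984906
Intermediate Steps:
h = -25254 (h = -122*207 = -25254)
h*T = -25254*39 = -984906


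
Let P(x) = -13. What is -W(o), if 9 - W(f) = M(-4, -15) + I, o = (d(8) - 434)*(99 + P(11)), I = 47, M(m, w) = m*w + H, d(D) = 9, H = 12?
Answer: 110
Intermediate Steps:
M(m, w) = 12 + m*w (M(m, w) = m*w + 12 = 12 + m*w)
o = -36550 (o = (9 - 434)*(99 - 13) = -425*86 = -36550)
W(f) = -110 (W(f) = 9 - ((12 - 4*(-15)) + 47) = 9 - ((12 + 60) + 47) = 9 - (72 + 47) = 9 - 1*119 = 9 - 119 = -110)
-W(o) = -1*(-110) = 110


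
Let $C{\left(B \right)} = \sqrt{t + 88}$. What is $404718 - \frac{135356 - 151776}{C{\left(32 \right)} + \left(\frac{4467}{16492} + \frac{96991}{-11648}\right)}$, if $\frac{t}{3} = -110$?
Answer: $\frac{5840072631841151497246}{14445364071471657} - \frac{8501570321065902080 i \sqrt{2}}{14445364071471657} \approx 4.0429 \cdot 10^{5} - 832.31 i$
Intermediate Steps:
$t = -330$ ($t = 3 \left(-110\right) = -330$)
$C{\left(B \right)} = 11 i \sqrt{2}$ ($C{\left(B \right)} = \sqrt{-330 + 88} = \sqrt{-242} = 11 i \sqrt{2}$)
$404718 - \frac{135356 - 151776}{C{\left(32 \right)} + \left(\frac{4467}{16492} + \frac{96991}{-11648}\right)} = 404718 - \frac{135356 - 151776}{11 i \sqrt{2} + \left(\frac{4467}{16492} + \frac{96991}{-11648}\right)} = 404718 - - \frac{16420}{11 i \sqrt{2} + \left(4467 \cdot \frac{1}{16492} + 96991 \left(- \frac{1}{11648}\right)\right)} = 404718 - - \frac{16420}{11 i \sqrt{2} + \left(\frac{4467}{16492} - \frac{96991}{11648}\right)} = 404718 - - \frac{16420}{11 i \sqrt{2} - \frac{55269427}{6860672}} = 404718 - - \frac{16420}{- \frac{55269427}{6860672} + 11 i \sqrt{2}} = 404718 + \frac{16420}{- \frac{55269427}{6860672} + 11 i \sqrt{2}}$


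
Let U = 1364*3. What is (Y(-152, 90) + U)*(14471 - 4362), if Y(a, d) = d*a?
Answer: -96925092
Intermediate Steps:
Y(a, d) = a*d
U = 4092
(Y(-152, 90) + U)*(14471 - 4362) = (-152*90 + 4092)*(14471 - 4362) = (-13680 + 4092)*10109 = -9588*10109 = -96925092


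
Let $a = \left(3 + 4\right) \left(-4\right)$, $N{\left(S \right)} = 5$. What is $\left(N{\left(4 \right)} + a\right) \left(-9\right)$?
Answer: $207$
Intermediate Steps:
$a = -28$ ($a = 7 \left(-4\right) = -28$)
$\left(N{\left(4 \right)} + a\right) \left(-9\right) = \left(5 - 28\right) \left(-9\right) = \left(-23\right) \left(-9\right) = 207$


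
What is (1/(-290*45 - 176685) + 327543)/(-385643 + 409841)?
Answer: 31073185552/2295603765 ≈ 13.536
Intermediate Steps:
(1/(-290*45 - 176685) + 327543)/(-385643 + 409841) = (1/(-13050 - 176685) + 327543)/24198 = (1/(-189735) + 327543)*(1/24198) = (-1/189735 + 327543)*(1/24198) = (62146371104/189735)*(1/24198) = 31073185552/2295603765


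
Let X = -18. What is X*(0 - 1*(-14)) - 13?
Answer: -265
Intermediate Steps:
X*(0 - 1*(-14)) - 13 = -18*(0 - 1*(-14)) - 13 = -18*(0 + 14) - 13 = -18*14 - 13 = -252 - 13 = -265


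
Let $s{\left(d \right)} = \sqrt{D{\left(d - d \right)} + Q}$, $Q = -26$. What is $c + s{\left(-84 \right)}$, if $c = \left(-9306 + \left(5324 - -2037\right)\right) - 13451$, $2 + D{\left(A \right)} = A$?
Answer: $-15396 + 2 i \sqrt{7} \approx -15396.0 + 5.2915 i$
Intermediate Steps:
$D{\left(A \right)} = -2 + A$
$s{\left(d \right)} = 2 i \sqrt{7}$ ($s{\left(d \right)} = \sqrt{\left(-2 + \left(d - d\right)\right) - 26} = \sqrt{\left(-2 + 0\right) - 26} = \sqrt{-2 - 26} = \sqrt{-28} = 2 i \sqrt{7}$)
$c = -15396$ ($c = \left(-9306 + \left(5324 + 2037\right)\right) - 13451 = \left(-9306 + 7361\right) - 13451 = -1945 - 13451 = -15396$)
$c + s{\left(-84 \right)} = -15396 + 2 i \sqrt{7}$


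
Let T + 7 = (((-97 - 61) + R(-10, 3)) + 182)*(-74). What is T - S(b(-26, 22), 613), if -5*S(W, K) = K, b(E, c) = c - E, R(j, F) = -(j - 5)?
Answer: -13852/5 ≈ -2770.4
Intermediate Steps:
R(j, F) = 5 - j (R(j, F) = -(-5 + j) = 5 - j)
S(W, K) = -K/5
T = -2893 (T = -7 + (((-97 - 61) + (5 - 1*(-10))) + 182)*(-74) = -7 + ((-158 + (5 + 10)) + 182)*(-74) = -7 + ((-158 + 15) + 182)*(-74) = -7 + (-143 + 182)*(-74) = -7 + 39*(-74) = -7 - 2886 = -2893)
T - S(b(-26, 22), 613) = -2893 - (-1)*613/5 = -2893 - 1*(-613/5) = -2893 + 613/5 = -13852/5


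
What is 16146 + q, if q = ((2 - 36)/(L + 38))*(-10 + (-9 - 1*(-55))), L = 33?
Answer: 1145142/71 ≈ 16129.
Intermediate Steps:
q = -1224/71 (q = ((2 - 36)/(33 + 38))*(-10 + (-9 - 1*(-55))) = (-34/71)*(-10 + (-9 + 55)) = (-34*1/71)*(-10 + 46) = -34/71*36 = -1224/71 ≈ -17.239)
16146 + q = 16146 - 1224/71 = 1145142/71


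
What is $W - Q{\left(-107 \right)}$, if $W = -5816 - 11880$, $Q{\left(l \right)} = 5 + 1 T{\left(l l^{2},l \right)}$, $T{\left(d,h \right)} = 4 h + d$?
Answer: $1207770$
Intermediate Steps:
$T{\left(d,h \right)} = d + 4 h$
$Q{\left(l \right)} = 5 + l^{3} + 4 l$ ($Q{\left(l \right)} = 5 + 1 \left(l l^{2} + 4 l\right) = 5 + 1 \left(l^{3} + 4 l\right) = 5 + \left(l^{3} + 4 l\right) = 5 + l^{3} + 4 l$)
$W = -17696$ ($W = -5816 - 11880 = -17696$)
$W - Q{\left(-107 \right)} = -17696 - \left(5 + \left(-107\right)^{3} + 4 \left(-107\right)\right) = -17696 - \left(5 - 1225043 - 428\right) = -17696 - -1225466 = -17696 + 1225466 = 1207770$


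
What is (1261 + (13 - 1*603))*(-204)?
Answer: -136884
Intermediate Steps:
(1261 + (13 - 1*603))*(-204) = (1261 + (13 - 603))*(-204) = (1261 - 590)*(-204) = 671*(-204) = -136884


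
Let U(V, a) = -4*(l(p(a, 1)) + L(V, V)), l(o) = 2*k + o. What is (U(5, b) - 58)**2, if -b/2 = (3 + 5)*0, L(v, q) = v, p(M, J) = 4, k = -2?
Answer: 6084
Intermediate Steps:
l(o) = -4 + o (l(o) = 2*(-2) + o = -4 + o)
b = 0 (b = -2*(3 + 5)*0 = -16*0 = -2*0 = 0)
U(V, a) = -4*V (U(V, a) = -4*((-4 + 4) + V) = -4*(0 + V) = -4*V)
(U(5, b) - 58)**2 = (-4*5 - 58)**2 = (-20 - 58)**2 = (-78)**2 = 6084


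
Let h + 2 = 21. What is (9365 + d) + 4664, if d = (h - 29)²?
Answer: 14129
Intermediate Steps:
h = 19 (h = -2 + 21 = 19)
d = 100 (d = (19 - 29)² = (-10)² = 100)
(9365 + d) + 4664 = (9365 + 100) + 4664 = 9465 + 4664 = 14129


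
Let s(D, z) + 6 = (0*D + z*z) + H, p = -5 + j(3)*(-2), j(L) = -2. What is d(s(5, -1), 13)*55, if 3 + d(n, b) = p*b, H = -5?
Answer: -880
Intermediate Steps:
p = -1 (p = -5 - 2*(-2) = -5 + 4 = -1)
s(D, z) = -11 + z² (s(D, z) = -6 + ((0*D + z*z) - 5) = -6 + ((0 + z²) - 5) = -6 + (z² - 5) = -6 + (-5 + z²) = -11 + z²)
d(n, b) = -3 - b
d(s(5, -1), 13)*55 = (-3 - 1*13)*55 = (-3 - 13)*55 = -16*55 = -880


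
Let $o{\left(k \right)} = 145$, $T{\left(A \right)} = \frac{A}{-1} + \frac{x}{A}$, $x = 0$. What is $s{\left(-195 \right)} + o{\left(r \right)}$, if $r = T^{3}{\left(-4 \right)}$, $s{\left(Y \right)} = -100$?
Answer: $45$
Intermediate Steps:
$T{\left(A \right)} = - A$ ($T{\left(A \right)} = \frac{A}{-1} + \frac{0}{A} = A \left(-1\right) + 0 = - A + 0 = - A$)
$r = 64$ ($r = \left(\left(-1\right) \left(-4\right)\right)^{3} = 4^{3} = 64$)
$s{\left(-195 \right)} + o{\left(r \right)} = -100 + 145 = 45$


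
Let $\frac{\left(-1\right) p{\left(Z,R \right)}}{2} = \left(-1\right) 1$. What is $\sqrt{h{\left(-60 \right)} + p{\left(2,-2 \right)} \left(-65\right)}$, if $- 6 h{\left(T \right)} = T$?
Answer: $2 i \sqrt{30} \approx 10.954 i$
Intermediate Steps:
$h{\left(T \right)} = - \frac{T}{6}$
$p{\left(Z,R \right)} = 2$ ($p{\left(Z,R \right)} = - 2 \left(\left(-1\right) 1\right) = \left(-2\right) \left(-1\right) = 2$)
$\sqrt{h{\left(-60 \right)} + p{\left(2,-2 \right)} \left(-65\right)} = \sqrt{\left(- \frac{1}{6}\right) \left(-60\right) + 2 \left(-65\right)} = \sqrt{10 - 130} = \sqrt{-120} = 2 i \sqrt{30}$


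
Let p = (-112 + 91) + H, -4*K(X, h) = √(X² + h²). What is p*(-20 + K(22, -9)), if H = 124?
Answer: -2060 - 103*√565/4 ≈ -2672.1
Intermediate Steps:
K(X, h) = -√(X² + h²)/4
p = 103 (p = (-112 + 91) + 124 = -21 + 124 = 103)
p*(-20 + K(22, -9)) = 103*(-20 - √(22² + (-9)²)/4) = 103*(-20 - √(484 + 81)/4) = 103*(-20 - √565/4) = -2060 - 103*√565/4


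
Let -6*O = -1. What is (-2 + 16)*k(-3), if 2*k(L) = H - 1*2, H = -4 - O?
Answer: -259/6 ≈ -43.167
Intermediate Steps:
O = 1/6 (O = -1/6*(-1) = 1/6 ≈ 0.16667)
H = -25/6 (H = -4 - 1*1/6 = -4 - 1/6 = -25/6 ≈ -4.1667)
k(L) = -37/12 (k(L) = (-25/6 - 1*2)/2 = (-25/6 - 2)/2 = (1/2)*(-37/6) = -37/12)
(-2 + 16)*k(-3) = (-2 + 16)*(-37/12) = 14*(-37/12) = -259/6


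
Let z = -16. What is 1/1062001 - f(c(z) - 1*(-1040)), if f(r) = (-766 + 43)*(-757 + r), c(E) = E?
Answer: 205009735042/1062001 ≈ 1.9304e+5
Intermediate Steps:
f(r) = 547311 - 723*r (f(r) = -723*(-757 + r) = 547311 - 723*r)
1/1062001 - f(c(z) - 1*(-1040)) = 1/1062001 - (547311 - 723*(-16 - 1*(-1040))) = 1/1062001 - (547311 - 723*(-16 + 1040)) = 1/1062001 - (547311 - 723*1024) = 1/1062001 - (547311 - 740352) = 1/1062001 - 1*(-193041) = 1/1062001 + 193041 = 205009735042/1062001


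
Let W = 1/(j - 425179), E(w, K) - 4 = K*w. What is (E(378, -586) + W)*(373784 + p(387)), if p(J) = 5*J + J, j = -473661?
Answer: -37440723330602133/449420 ≈ -8.3309e+10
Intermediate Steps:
p(J) = 6*J
E(w, K) = 4 + K*w
W = -1/898840 (W = 1/(-473661 - 425179) = 1/(-898840) = -1/898840 ≈ -1.1125e-6)
(E(378, -586) + W)*(373784 + p(387)) = ((4 - 586*378) - 1/898840)*(373784 + 6*387) = ((4 - 221508) - 1/898840)*(373784 + 2322) = (-221504 - 1/898840)*376106 = -199096655361/898840*376106 = -37440723330602133/449420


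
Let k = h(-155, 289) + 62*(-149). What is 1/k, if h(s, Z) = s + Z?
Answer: -1/9104 ≈ -0.00010984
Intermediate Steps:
h(s, Z) = Z + s
k = -9104 (k = (289 - 155) + 62*(-149) = 134 - 9238 = -9104)
1/k = 1/(-9104) = -1/9104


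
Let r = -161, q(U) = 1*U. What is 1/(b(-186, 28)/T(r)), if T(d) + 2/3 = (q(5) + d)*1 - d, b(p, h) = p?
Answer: -13/558 ≈ -0.023297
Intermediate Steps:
q(U) = U
T(d) = 13/3 (T(d) = -2/3 + ((5 + d)*1 - d) = -2/3 + ((5 + d) - d) = -2/3 + 5 = 13/3)
1/(b(-186, 28)/T(r)) = 1/(-186/13/3) = 1/(-186*3/13) = 1/(-558/13) = -13/558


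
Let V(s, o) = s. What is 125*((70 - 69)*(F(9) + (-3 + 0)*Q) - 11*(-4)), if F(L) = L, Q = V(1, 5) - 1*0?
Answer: 6250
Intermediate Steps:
Q = 1 (Q = 1 - 1*0 = 1 + 0 = 1)
125*((70 - 69)*(F(9) + (-3 + 0)*Q) - 11*(-4)) = 125*((70 - 69)*(9 + (-3 + 0)*1) - 11*(-4)) = 125*(1*(9 - 3*1) + 44) = 125*(1*(9 - 3) + 44) = 125*(1*6 + 44) = 125*(6 + 44) = 125*50 = 6250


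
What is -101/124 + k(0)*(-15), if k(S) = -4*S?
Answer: -101/124 ≈ -0.81452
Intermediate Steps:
-101/124 + k(0)*(-15) = -101/124 - 4*0*(-15) = -101*1/124 + 0*(-15) = -101/124 + 0 = -101/124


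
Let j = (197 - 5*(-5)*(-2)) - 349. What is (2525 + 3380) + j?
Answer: 5703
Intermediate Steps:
j = -202 (j = (197 + 25*(-2)) - 349 = (197 - 50) - 349 = 147 - 349 = -202)
(2525 + 3380) + j = (2525 + 3380) - 202 = 5905 - 202 = 5703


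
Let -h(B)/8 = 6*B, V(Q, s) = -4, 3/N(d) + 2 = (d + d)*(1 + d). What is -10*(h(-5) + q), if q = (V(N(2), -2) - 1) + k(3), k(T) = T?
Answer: -2380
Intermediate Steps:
N(d) = 3/(-2 + 2*d*(1 + d)) (N(d) = 3/(-2 + (d + d)*(1 + d)) = 3/(-2 + (2*d)*(1 + d)) = 3/(-2 + 2*d*(1 + d)))
h(B) = -48*B
q = -2 (q = (-4 - 1) + 3 = -5 + 3 = -2)
-10*(h(-5) + q) = -10*(-48*(-5) - 2) = -10*(240 - 2) = -10*238 = -2380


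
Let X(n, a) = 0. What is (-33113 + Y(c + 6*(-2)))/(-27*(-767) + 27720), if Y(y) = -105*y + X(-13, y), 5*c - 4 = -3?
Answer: -31874/48429 ≈ -0.65816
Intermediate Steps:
c = ⅕ (c = ⅘ + (⅕)*(-3) = ⅘ - ⅗ = ⅕ ≈ 0.20000)
Y(y) = -105*y (Y(y) = -105*y + 0 = -105*y)
(-33113 + Y(c + 6*(-2)))/(-27*(-767) + 27720) = (-33113 - 105*(⅕ + 6*(-2)))/(-27*(-767) + 27720) = (-33113 - 105*(⅕ - 12))/(20709 + 27720) = (-33113 - 105*(-59/5))/48429 = (-33113 + 1239)*(1/48429) = -31874*1/48429 = -31874/48429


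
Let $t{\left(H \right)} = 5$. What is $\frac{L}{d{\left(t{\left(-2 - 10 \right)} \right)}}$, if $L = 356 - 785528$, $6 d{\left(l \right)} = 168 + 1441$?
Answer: $- \frac{4711032}{1609} \approx -2927.9$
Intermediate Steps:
$d{\left(l \right)} = \frac{1609}{6}$ ($d{\left(l \right)} = \frac{168 + 1441}{6} = \frac{1}{6} \cdot 1609 = \frac{1609}{6}$)
$L = -785172$ ($L = 356 - 785528 = -785172$)
$\frac{L}{d{\left(t{\left(-2 - 10 \right)} \right)}} = - \frac{785172}{\frac{1609}{6}} = \left(-785172\right) \frac{6}{1609} = - \frac{4711032}{1609}$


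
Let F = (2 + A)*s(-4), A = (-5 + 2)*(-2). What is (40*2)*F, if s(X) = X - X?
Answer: 0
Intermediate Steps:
s(X) = 0
A = 6 (A = -3*(-2) = 6)
F = 0 (F = (2 + 6)*0 = 8*0 = 0)
(40*2)*F = (40*2)*0 = 80*0 = 0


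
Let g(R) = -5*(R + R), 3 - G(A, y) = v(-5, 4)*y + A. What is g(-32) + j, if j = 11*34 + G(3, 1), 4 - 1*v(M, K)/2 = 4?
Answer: 694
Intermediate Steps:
v(M, K) = 0 (v(M, K) = 8 - 2*4 = 8 - 8 = 0)
G(A, y) = 3 - A (G(A, y) = 3 - (0*y + A) = 3 - (0 + A) = 3 - A)
g(R) = -10*R
j = 374 (j = 11*34 + (3 - 1*3) = 374 + (3 - 3) = 374 + 0 = 374)
g(-32) + j = -10*(-32) + 374 = 320 + 374 = 694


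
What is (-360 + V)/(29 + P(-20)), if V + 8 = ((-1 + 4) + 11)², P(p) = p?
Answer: -172/9 ≈ -19.111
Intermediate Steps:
V = 188 (V = -8 + ((-1 + 4) + 11)² = -8 + (3 + 11)² = -8 + 14² = -8 + 196 = 188)
(-360 + V)/(29 + P(-20)) = (-360 + 188)/(29 - 20) = -172/9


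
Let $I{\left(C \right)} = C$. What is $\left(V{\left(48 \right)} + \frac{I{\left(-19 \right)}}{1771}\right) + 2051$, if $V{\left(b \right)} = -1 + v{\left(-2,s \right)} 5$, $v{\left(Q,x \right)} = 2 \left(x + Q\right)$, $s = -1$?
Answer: $\frac{3577401}{1771} \approx 2020.0$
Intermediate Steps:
$v{\left(Q,x \right)} = 2 Q + 2 x$ ($v{\left(Q,x \right)} = 2 \left(Q + x\right) = 2 Q + 2 x$)
$V{\left(b \right)} = -31$ ($V{\left(b \right)} = -1 + \left(2 \left(-2\right) + 2 \left(-1\right)\right) 5 = -1 + \left(-4 - 2\right) 5 = -1 - 30 = -31$)
$\left(V{\left(48 \right)} + \frac{I{\left(-19 \right)}}{1771}\right) + 2051 = \left(-31 - \frac{19}{1771}\right) + 2051 = - \frac{54920}{1771} + 2051 = \frac{3577401}{1771}$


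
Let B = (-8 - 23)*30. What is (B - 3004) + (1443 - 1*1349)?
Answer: -3840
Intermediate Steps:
B = -930 (B = -31*30 = -930)
(B - 3004) + (1443 - 1*1349) = (-930 - 3004) + (1443 - 1*1349) = -3934 + (1443 - 1349) = -3934 + 94 = -3840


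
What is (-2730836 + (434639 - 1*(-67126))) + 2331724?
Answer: 102653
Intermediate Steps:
(-2730836 + (434639 - 1*(-67126))) + 2331724 = (-2730836 + (434639 + 67126)) + 2331724 = (-2730836 + 501765) + 2331724 = -2229071 + 2331724 = 102653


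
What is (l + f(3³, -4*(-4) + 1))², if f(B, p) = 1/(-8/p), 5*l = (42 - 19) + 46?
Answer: 218089/1600 ≈ 136.31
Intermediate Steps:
l = 69/5 (l = ((42 - 19) + 46)/5 = (23 + 46)/5 = (⅕)*69 = 69/5 ≈ 13.800)
f(B, p) = -p/8
(l + f(3³, -4*(-4) + 1))² = (69/5 - (-4*(-4) + 1)/8)² = (69/5 - (16 + 1)/8)² = (69/5 - ⅛*17)² = (69/5 - 17/8)² = (467/40)² = 218089/1600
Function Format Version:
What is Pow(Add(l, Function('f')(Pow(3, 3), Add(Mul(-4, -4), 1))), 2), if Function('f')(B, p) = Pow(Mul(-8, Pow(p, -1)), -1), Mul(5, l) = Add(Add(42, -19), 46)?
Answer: Rational(218089, 1600) ≈ 136.31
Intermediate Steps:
l = Rational(69, 5) (l = Mul(Rational(1, 5), Add(Add(42, -19), 46)) = Mul(Rational(1, 5), Add(23, 46)) = Mul(Rational(1, 5), 69) = Rational(69, 5) ≈ 13.800)
Function('f')(B, p) = Mul(Rational(-1, 8), p)
Pow(Add(l, Function('f')(Pow(3, 3), Add(Mul(-4, -4), 1))), 2) = Pow(Add(Rational(69, 5), Mul(Rational(-1, 8), Add(Mul(-4, -4), 1))), 2) = Pow(Add(Rational(69, 5), Mul(Rational(-1, 8), Add(16, 1))), 2) = Pow(Add(Rational(69, 5), Mul(Rational(-1, 8), 17)), 2) = Pow(Add(Rational(69, 5), Rational(-17, 8)), 2) = Pow(Rational(467, 40), 2) = Rational(218089, 1600)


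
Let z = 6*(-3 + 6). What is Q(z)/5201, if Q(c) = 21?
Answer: 3/743 ≈ 0.0040377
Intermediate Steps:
z = 18 (z = 6*3 = 18)
Q(z)/5201 = 21/5201 = 21*(1/5201) = 3/743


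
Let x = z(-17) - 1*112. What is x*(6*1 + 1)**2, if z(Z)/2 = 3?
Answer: -5194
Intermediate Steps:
z(Z) = 6 (z(Z) = 2*3 = 6)
x = -106 (x = 6 - 1*112 = 6 - 112 = -106)
x*(6*1 + 1)**2 = -106*(6*1 + 1)**2 = -106*(6 + 1)**2 = -106*7**2 = -106*49 = -5194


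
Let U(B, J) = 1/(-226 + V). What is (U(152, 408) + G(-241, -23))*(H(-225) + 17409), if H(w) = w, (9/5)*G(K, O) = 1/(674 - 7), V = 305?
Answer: 36647744/158079 ≈ 231.83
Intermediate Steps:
G(K, O) = 5/6003 (G(K, O) = 5/(9*(674 - 7)) = (5/9)/667 = (5/9)*(1/667) = 5/6003)
U(B, J) = 1/79 (U(B, J) = 1/(-226 + 305) = 1/79)
(U(152, 408) + G(-241, -23))*(H(-225) + 17409) = (1/79 + 5/6003)*(-225 + 17409) = (6398/474237)*17184 = 36647744/158079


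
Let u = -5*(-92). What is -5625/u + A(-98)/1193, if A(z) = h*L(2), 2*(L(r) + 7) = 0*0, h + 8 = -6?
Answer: -1333109/109756 ≈ -12.146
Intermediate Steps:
h = -14 (h = -8 - 6 = -14)
L(r) = -7 (L(r) = -7 + (0*0)/2 = -7 + (½)*0 = -7 + 0 = -7)
A(z) = 98 (A(z) = -14*(-7) = 98)
u = 460
-5625/u + A(-98)/1193 = -5625/460 + 98/1193 = -5625*1/460 + 98*(1/1193) = -1125/92 + 98/1193 = -1333109/109756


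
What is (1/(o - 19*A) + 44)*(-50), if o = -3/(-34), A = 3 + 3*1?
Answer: -8518900/3873 ≈ -2199.6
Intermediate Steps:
A = 6 (A = 3 + 3 = 6)
o = 3/34 (o = -3*(-1/34) = 3/34 ≈ 0.088235)
(1/(o - 19*A) + 44)*(-50) = (1/(3/34 - 19*6) + 44)*(-50) = (1/(3/34 - 114) + 44)*(-50) = (1/(-3873/34) + 44)*(-50) = (-34/3873 + 44)*(-50) = (170378/3873)*(-50) = -8518900/3873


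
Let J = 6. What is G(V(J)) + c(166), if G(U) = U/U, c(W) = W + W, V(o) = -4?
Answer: 333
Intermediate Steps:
c(W) = 2*W
G(U) = 1
G(V(J)) + c(166) = 1 + 2*166 = 1 + 332 = 333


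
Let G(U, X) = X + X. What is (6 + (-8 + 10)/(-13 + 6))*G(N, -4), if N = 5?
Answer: -320/7 ≈ -45.714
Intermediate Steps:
G(U, X) = 2*X
(6 + (-8 + 10)/(-13 + 6))*G(N, -4) = (6 + (-8 + 10)/(-13 + 6))*(2*(-4)) = (6 + 2/(-7))*(-8) = (6 + 2*(-⅐))*(-8) = (6 - 2/7)*(-8) = (40/7)*(-8) = -320/7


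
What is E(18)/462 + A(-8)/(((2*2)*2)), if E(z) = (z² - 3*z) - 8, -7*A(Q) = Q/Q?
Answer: 145/264 ≈ 0.54924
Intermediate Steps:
A(Q) = -⅐ (A(Q) = -Q/(7*Q) = -⅐*1 = -⅐)
E(z) = -8 + z² - 3*z
E(18)/462 + A(-8)/(((2*2)*2)) = (-8 + 18² - 3*18)/462 - 1/(7*((2*2)*2)) = (-8 + 324 - 54)*(1/462) - 1/(7*(4*2)) = 262*(1/462) - ⅐/8 = 131/231 - ⅐*⅛ = 131/231 - 1/56 = 145/264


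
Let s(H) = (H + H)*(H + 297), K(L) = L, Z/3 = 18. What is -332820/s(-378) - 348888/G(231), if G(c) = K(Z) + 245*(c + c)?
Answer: -136699939/16052337 ≈ -8.5159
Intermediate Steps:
Z = 54 (Z = 3*18 = 54)
s(H) = 2*H*(297 + H) (s(H) = (2*H)*(297 + H) = 2*H*(297 + H))
G(c) = 54 + 490*c (G(c) = 54 + 245*(c + c) = 54 + 245*(2*c) = 54 + 490*c)
-332820/s(-378) - 348888/G(231) = -332820*(-1/(756*(297 - 378))) - 348888/(54 + 490*231) = -332820/(2*(-378)*(-81)) - 348888/(54 + 113190) = -332820/61236 - 348888/113244 = -332820*1/61236 - 348888*1/113244 = -9245/1701 - 29074/9437 = -136699939/16052337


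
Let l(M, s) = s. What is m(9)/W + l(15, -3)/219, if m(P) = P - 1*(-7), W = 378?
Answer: 395/13797 ≈ 0.028629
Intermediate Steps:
m(P) = 7 + P (m(P) = P + 7 = 7 + P)
m(9)/W + l(15, -3)/219 = (7 + 9)/378 - 3/219 = 16*(1/378) - 3*1/219 = 8/189 - 1/73 = 395/13797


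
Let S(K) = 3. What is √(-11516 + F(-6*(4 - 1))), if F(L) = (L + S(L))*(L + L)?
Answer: 28*I*√14 ≈ 104.77*I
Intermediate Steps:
F(L) = 2*L*(3 + L) (F(L) = (L + 3)*(L + L) = (3 + L)*(2*L) = 2*L*(3 + L))
√(-11516 + F(-6*(4 - 1))) = √(-11516 + 2*(-6*(4 - 1))*(3 - 6*(4 - 1))) = √(-11516 + 2*(-6*3)*(3 - 6*3)) = √(-11516 + 2*(-18)*(3 - 18)) = √(-11516 + 2*(-18)*(-15)) = √(-11516 + 540) = √(-10976) = 28*I*√14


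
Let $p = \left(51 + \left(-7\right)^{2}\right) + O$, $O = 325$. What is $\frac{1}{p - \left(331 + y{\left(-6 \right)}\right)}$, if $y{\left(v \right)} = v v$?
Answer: $\frac{1}{58} \approx 0.017241$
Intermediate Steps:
$y{\left(v \right)} = v^{2}$
$p = 425$ ($p = \left(51 + \left(-7\right)^{2}\right) + 325 = \left(51 + 49\right) + 325 = 100 + 325 = 425$)
$\frac{1}{p - \left(331 + y{\left(-6 \right)}\right)} = \frac{1}{425 - 367} = \frac{1}{58}$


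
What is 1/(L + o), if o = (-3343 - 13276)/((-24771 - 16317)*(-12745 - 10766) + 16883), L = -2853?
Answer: -966036851/2756103152522 ≈ -0.00035051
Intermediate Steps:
o = -16619/966036851 (o = -16619/(-41088*(-23511) + 16883) = -16619/(966019968 + 16883) = -16619/966036851 ≈ -1.7203e-5)
1/(L + o) = 1/(-2853 - 16619/966036851) = 1/(-2756103152522/966036851) = -966036851/2756103152522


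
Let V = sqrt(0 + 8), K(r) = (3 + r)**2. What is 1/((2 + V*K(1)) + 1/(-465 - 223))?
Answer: -946000/967517887 + 15147008*sqrt(2)/967517887 ≈ 0.021163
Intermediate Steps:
V = 2*sqrt(2) (V = sqrt(8) = 2*sqrt(2) ≈ 2.8284)
1/((2 + V*K(1)) + 1/(-465 - 223)) = 1/((2 + (2*sqrt(2))*(3 + 1)**2) + 1/(-465 - 223)) = 1/((2 + (2*sqrt(2))*4**2) + 1/(-688)) = 1/((2 + (2*sqrt(2))*16) - 1/688) = 1/((2 + 32*sqrt(2)) - 1/688) = 1/(1375/688 + 32*sqrt(2))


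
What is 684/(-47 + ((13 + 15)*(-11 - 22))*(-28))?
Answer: 684/25825 ≈ 0.026486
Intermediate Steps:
684/(-47 + ((13 + 15)*(-11 - 22))*(-28)) = 684/(-47 + (28*(-33))*(-28)) = 684/(-47 - 924*(-28)) = 684/(-47 + 25872) = 684/25825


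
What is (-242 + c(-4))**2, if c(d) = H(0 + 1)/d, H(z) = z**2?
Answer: 938961/16 ≈ 58685.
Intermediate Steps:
c(d) = 1/d (c(d) = (0 + 1)**2/d = 1**2/d = 1/d)
(-242 + c(-4))**2 = (-242 + 1/(-4))**2 = (-242 - 1/4)**2 = (-969/4)**2 = 938961/16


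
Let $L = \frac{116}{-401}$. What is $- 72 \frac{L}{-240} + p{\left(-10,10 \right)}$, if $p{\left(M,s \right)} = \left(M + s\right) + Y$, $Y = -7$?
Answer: $- \frac{14209}{2005} \approx -7.0868$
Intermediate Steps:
$L = - \frac{116}{401}$ ($L = 116 \left(- \frac{1}{401}\right) = - \frac{116}{401} \approx -0.28928$)
$p{\left(M,s \right)} = -7 + M + s$ ($p{\left(M,s \right)} = \left(M + s\right) - 7 = -7 + M + s$)
$- 72 \frac{L}{-240} + p{\left(-10,10 \right)} = - 72 \left(- \frac{116}{401 \left(-240\right)}\right) - 7 = - 72 \left(\left(- \frac{116}{401}\right) \left(- \frac{1}{240}\right)\right) - 7 = \left(-72\right) \frac{29}{24060} - 7 = - \frac{174}{2005} - 7 = - \frac{14209}{2005}$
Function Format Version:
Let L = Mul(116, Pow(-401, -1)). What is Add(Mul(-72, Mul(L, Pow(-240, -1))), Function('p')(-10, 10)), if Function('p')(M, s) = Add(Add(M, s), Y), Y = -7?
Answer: Rational(-14209, 2005) ≈ -7.0868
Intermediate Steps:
L = Rational(-116, 401) (L = Mul(116, Rational(-1, 401)) = Rational(-116, 401) ≈ -0.28928)
Function('p')(M, s) = Add(-7, M, s) (Function('p')(M, s) = Add(Add(M, s), -7) = Add(-7, M, s))
Add(Mul(-72, Mul(L, Pow(-240, -1))), Function('p')(-10, 10)) = Add(Mul(-72, Mul(Rational(-116, 401), Pow(-240, -1))), Add(-7, -10, 10)) = Add(Mul(-72, Mul(Rational(-116, 401), Rational(-1, 240))), -7) = Add(Mul(-72, Rational(29, 24060)), -7) = Add(Rational(-174, 2005), -7) = Rational(-14209, 2005)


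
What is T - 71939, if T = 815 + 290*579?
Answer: 96786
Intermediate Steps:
T = 168725 (T = 815 + 167910 = 168725)
T - 71939 = 168725 - 71939 = 96786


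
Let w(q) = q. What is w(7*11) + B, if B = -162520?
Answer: -162443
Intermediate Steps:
w(7*11) + B = 7*11 - 162520 = 77 - 162520 = -162443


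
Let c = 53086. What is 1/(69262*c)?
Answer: 1/3676842532 ≈ 2.7197e-10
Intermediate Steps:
1/(69262*c) = 1/(69262*53086) = (1/69262)*(1/53086) = 1/3676842532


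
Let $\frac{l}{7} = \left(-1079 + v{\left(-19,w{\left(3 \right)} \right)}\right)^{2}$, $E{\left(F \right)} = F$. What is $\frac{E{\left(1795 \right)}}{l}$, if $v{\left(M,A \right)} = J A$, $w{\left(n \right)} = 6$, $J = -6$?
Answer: $\frac{359}{1740515} \approx 0.00020626$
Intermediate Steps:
$v{\left(M,A \right)} = - 6 A$
$l = 8702575$ ($l = 7 \left(-1079 - 36\right)^{2} = 7 \left(-1115\right)^{2} = 7 \cdot 1243225 = 8702575$)
$\frac{E{\left(1795 \right)}}{l} = \frac{1795}{8702575} = 1795 \cdot \frac{1}{8702575} = \frac{359}{1740515}$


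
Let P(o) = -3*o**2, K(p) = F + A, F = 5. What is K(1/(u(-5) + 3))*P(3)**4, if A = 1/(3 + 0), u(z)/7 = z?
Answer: 2834352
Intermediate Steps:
u(z) = 7*z
A = 1/3 ≈ 0.33333
K(p) = 16/3 (K(p) = 5 + 1/3 = 16/3)
K(1/(u(-5) + 3))*P(3)**4 = 16*(-3*3**2)**4/3 = 16*(-3*9)**4/3 = (16/3)*(-27)**4 = (16/3)*531441 = 2834352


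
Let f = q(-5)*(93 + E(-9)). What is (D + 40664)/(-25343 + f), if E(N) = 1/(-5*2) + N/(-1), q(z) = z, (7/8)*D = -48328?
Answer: 9712/17235 ≈ 0.56350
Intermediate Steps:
D = -55232 (D = (8/7)*(-48328) = -55232)
E(N) = -1/10 - N (E(N) = -1/5*1/2 + N*(-1) = -1/10 - N)
f = -1019/2 (f = -5*(93 + (-1/10 - 1*(-9))) = -5*(93 + (-1/10 + 9)) = -5*(93 + 89/10) = -5*1019/10 = -1019/2 ≈ -509.50)
(D + 40664)/(-25343 + f) = (-55232 + 40664)/(-25343 - 1019/2) = -14568/(-51705/2) = -14568*(-2/51705) = 9712/17235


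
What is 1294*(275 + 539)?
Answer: 1053316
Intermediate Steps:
1294*(275 + 539) = 1294*814 = 1053316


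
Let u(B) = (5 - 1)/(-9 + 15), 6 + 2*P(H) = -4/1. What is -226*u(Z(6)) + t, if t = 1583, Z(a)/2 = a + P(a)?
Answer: 4297/3 ≈ 1432.3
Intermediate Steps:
P(H) = -5 (P(H) = -3 + (-4/1)/2 = -3 + (-4*1)/2 = -3 + (½)*(-4) = -3 - 2 = -5)
Z(a) = -10 + 2*a (Z(a) = 2*(a - 5) = 2*(-5 + a) = -10 + 2*a)
u(B) = ⅔ (u(B) = 4/6 = 4*(⅙) = ⅔)
-226*u(Z(6)) + t = -226*⅔ + 1583 = -452/3 + 1583 = 4297/3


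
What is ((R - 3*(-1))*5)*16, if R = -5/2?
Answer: 40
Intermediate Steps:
R = -5/2 (R = -5*½ = -5/2 ≈ -2.5000)
((R - 3*(-1))*5)*16 = ((-5/2 - 3*(-1))*5)*16 = ((-5/2 + 3)*5)*16 = ((½)*5)*16 = (5/2)*16 = 40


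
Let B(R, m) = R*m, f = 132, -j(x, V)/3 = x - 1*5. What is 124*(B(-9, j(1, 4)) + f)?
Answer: 2976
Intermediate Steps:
j(x, V) = 15 - 3*x (j(x, V) = -3*(x - 1*5) = -3*(x - 5) = -3*(-5 + x) = 15 - 3*x)
124*(B(-9, j(1, 4)) + f) = 124*(-9*(15 - 3*1) + 132) = 124*(-9*(15 - 3) + 132) = 124*(-9*12 + 132) = 124*(-108 + 132) = 124*24 = 2976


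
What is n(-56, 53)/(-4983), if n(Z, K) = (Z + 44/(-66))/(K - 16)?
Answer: 170/553113 ≈ 0.00030735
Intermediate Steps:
n(Z, K) = (-⅔ + Z)/(-16 + K) (n(Z, K) = (Z + 44*(-1/66))/(-16 + K) = (Z - ⅔)/(-16 + K) = (-⅔ + Z)/(-16 + K))
n(-56, 53)/(-4983) = ((-⅔ - 56)/(-16 + 53))/(-4983) = (-170/3/37)*(-1/4983) = ((1/37)*(-170/3))*(-1/4983) = -170/111*(-1/4983) = 170/553113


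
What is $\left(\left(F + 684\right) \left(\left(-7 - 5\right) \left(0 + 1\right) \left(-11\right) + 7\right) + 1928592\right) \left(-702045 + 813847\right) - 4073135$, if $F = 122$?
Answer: $228141994917$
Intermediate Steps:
$\left(\left(F + 684\right) \left(\left(-7 - 5\right) \left(0 + 1\right) \left(-11\right) + 7\right) + 1928592\right) \left(-702045 + 813847\right) - 4073135 = \left(\left(122 + 684\right) \left(\left(-7 - 5\right) \left(0 + 1\right) \left(-11\right) + 7\right) + 1928592\right) \left(-702045 + 813847\right) - 4073135 = \left(806 \left(\left(-12\right) 1 \left(-11\right) + 7\right) + 1928592\right) 111802 - 4073135 = \left(806 \left(\left(-12\right) \left(-11\right) + 7\right) + 1928592\right) 111802 - 4073135 = \left(806 \left(132 + 7\right) + 1928592\right) 111802 - 4073135 = \left(806 \cdot 139 + 1928592\right) 111802 - 4073135 = \left(112034 + 1928592\right) 111802 - 4073135 = 2040626 \cdot 111802 - 4073135 = 228146068052 - 4073135 = 228141994917$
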